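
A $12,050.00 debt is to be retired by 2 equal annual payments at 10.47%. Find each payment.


Formula: PMT = PV * r / (1 - (1+r)^(-n))
Denominator: 1 - (1 + 0.1047)^(-2) = 0.180571
Numerator: $12,050.00 * 0.1047 = 1261.635
PMT = 1261.635 / 0.180571 = $6,986.92

$6,986.92


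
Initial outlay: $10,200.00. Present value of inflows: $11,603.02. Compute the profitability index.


Formula: PI = PV(cash flows) / initial investment
Substituting: PI = $11,603.02 / $10,200.00
PI = 1.1376

1.1376


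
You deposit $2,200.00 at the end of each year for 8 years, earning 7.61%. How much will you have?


Formula: FV = PMT * ((1+r)^n - 1) / r
Growth factor: (1 + 0.0761)^8 = 1.79813
Numerator: 1.79813 - 1 = 0.79813
FV = $2,200.00 * 0.79813 / 0.0761 = $23,073.40

$23,073.40


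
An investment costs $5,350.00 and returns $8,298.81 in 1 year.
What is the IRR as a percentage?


Formula: IRR = C1/C0 - 1
Substituting: IRR = $8,298.81 / $5,350.00 - 1
Ratio: 1.551179 - 1 = 0.551179
IRR = 55.1179%

55.1179%


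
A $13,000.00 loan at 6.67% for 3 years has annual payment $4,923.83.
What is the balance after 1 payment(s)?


Formula: Balance = PV*(1+r)^k - PMT*((1+r)^k - 1)/r
Growth: (1 + 0.0667)^1 = 1.0667
Accumulated factor: ((1+r)^k - 1)/r = 1.0
Balance = $13,000.00 * 1.0667 - $4,923.83 * 1.0
Balance = $8,943.27

$8,943.27


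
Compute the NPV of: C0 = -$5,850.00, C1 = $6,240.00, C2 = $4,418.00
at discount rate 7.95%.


Formula: NPV = C0 + C1/(1+r) + C2/(1+r)^2
Discount C1: $6,240.00 / (1 + 0.0795) = $5,780.45
Discount C2: $4,418.00 / (1 + 0.0795)^2 = $3,791.23
NPV = -$5,850.00 + $5,780.45 + $3,791.23 = $3,721.69

$3,721.69


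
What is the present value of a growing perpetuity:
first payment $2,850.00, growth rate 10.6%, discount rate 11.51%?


Formula: PV = C / (r - g)
Spread: r - g = 0.1151 - 0.106 = 0.0091
Substituting: PV = $2,850.00 / 0.0091
PV = $313,186.81

$313,186.81


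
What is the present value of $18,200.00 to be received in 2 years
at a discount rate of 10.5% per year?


Formula: PV = FV / (1 + r)^n
Substituting: PV = $18,200.00 / (1 + 0.105)^2
Discount factor: (1.105)^2 = 1.221025
PV = $18,200.00 / 1.221025 = $14,905.51

$14,905.51


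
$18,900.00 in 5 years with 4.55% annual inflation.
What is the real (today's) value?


Formula: Real value = nominal / (1 + inflation)^years
Price level: (1 + 0.0455)^5 = 1.249166
Real value = $18,900.00 / 1.249166 = $15,130.09

$15,130.09


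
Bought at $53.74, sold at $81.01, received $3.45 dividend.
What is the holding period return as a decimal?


Formula: HPR = (P1 - P0 + D) / P0
Gain: $81.01 - $53.74 + $3.45 = $30.72
HPR = $30.72 / $53.74 = 0.5716

0.5716


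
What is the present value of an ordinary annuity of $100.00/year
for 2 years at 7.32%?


Formula: PV = PMT * (1 - (1+r)^(-n)) / r
Discount factor: (1 + 0.0732)^(-2) = 0.868238
Bracket: 1 - 0.868238 = 0.131762
PV = $100.00 * 0.131762 / 0.0732 = $180.00

$180.00


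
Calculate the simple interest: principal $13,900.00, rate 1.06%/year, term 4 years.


Formula: I = P * r * t
Substituting: I = $13,900.00 * 0.0106 * 4
Step: I = $13,900.00 * 0.0424
I = $589.36

$589.36


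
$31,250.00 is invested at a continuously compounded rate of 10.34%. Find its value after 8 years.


Formula: FV = P * e^(r*t)
Exponent: r*t = 0.1034 * 8 = 0.8272
e^(0.8272) = 2.286906
FV = $31,250.00 * 2.286906 = $71,465.83

$71,465.83


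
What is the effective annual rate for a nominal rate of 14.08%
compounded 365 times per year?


Formula: EAR = (1 + r/m)^m - 1
Period rate: r/m = 0.1408 / 365 = 0.000386
Compounding: (1 + 0.000386)^365 = 1.151163
EAR = 1.151163 - 1 = 0.151163

0.151163


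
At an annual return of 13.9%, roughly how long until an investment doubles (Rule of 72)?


Formula: Years ≈ 72 / r
Substituting: Years ≈ 72 / 13.9
Years ≈ 5.2

5.2 years


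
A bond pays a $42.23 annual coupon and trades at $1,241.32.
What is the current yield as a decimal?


Formula: Current yield = annual coupon / price
Substituting: CY = $42.23 / $1,241.32
CY = 0.03402

0.03402


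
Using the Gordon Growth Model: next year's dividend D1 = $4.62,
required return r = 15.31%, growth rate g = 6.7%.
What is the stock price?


Formula: P = D1 / (r - g)
Spread: r - g = 0.1531 - 0.067 = 0.0861
Substituting: P = $4.62 / 0.0861
P = $53.66

$53.66


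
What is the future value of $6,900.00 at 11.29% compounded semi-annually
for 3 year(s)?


Formula: FV = P * (1 + r/m)^(m*t)
Period rate: r/m = 0.1129 / 2 = 0.05645
Total periods: m*t = 2 * 3 = 6
Growth factor: (1 + 0.05645)^6 = 1.390252
FV = $6,900.00 * 1.390252 = $9,592.74

$9,592.74


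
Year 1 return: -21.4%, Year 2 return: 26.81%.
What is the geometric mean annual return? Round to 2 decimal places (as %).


Formula: Geometric mean = ((1+r1)*(1+r2))^(1/2) - 1
Product: (1 + -0.214) * (1 + 0.2681) = 0.786 * 1.2681 = 0.996727
Square root: 0.996727^0.5 = 0.998362
Geometric mean = 0.998362 - 1 = -0.001638
As percentage: -0.16%

-0.16%


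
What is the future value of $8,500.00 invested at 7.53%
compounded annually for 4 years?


Formula: FV = P * (1 + r)^n
Substituting: FV = $8,500.00 * (1 + 0.0753)^4
Growth factor: (1.0753)^4 = 1.336961
FV = $8,500.00 * 1.336961 = $11,364.16

$11,364.16


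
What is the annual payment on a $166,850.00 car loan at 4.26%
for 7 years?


Formula: PMT = PV * r / (1 - (1+r)^(-n))
Denominator: 1 - (1 + 0.0426)^(-7) = 0.253249
Numerator: $166,850.00 * 0.0426 = 7107.81
PMT = 7107.81 / 0.253249 = $28,066.52

$28,066.52


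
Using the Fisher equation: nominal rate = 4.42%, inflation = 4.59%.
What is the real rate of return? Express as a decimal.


Formula: (1 + r_real) = (1 + r_nom) / (1 + inflation)
Substituting: (1 + r_real) = 1.0442 / 1.0459
(1 + r_real) = 0.998375
r_real = 0.998375 - 1 = -0.001625

-0.001625


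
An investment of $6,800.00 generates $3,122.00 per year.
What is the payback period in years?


Formula: Payback = investment / annual cash flow
Substituting: Payback = $6,800.00 / $3,122.00
Payback = 2.1781 years

2.1781 years


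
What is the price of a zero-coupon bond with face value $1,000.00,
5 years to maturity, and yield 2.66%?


Formula: Price = FV / (1 + r)^n
Substituting: Price = $1,000.00 / (1 + 0.0266)^5
Discount factor: (1.0266)^5 = 1.140266
Price = $1,000.00 / 1.140266 = $876.99

$876.99


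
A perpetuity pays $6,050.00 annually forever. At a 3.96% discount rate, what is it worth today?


Formula: PV = C / r
Substituting: PV = $6,050.00 / 0.0396
PV = $152,777.78

$152,777.78


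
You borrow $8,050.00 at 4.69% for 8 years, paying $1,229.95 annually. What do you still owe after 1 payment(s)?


Formula: Balance = PV*(1+r)^k - PMT*((1+r)^k - 1)/r
Growth: (1 + 0.0469)^1 = 1.0469
Accumulated factor: ((1+r)^k - 1)/r = 1.0
Balance = $8,050.00 * 1.0469 - $1,229.95 * 1.0
Balance = $7,197.60

$7,197.60


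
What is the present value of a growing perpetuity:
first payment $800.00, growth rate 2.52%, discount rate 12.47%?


Formula: PV = C / (r - g)
Spread: r - g = 0.1247 - 0.0252 = 0.0995
Substituting: PV = $800.00 / 0.0995
PV = $8,040.20

$8,040.20


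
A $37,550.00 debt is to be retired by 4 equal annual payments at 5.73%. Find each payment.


Formula: PMT = PV * r / (1 - (1+r)^(-n))
Denominator: 1 - (1 + 0.0573)^(-4) = 0.199784
Numerator: $37,550.00 * 0.0573 = 2151.615
PMT = 2151.615 / 0.199784 = $10,769.69

$10,769.69


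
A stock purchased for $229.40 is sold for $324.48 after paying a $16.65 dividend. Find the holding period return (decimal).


Formula: HPR = (P1 - P0 + D) / P0
Gain: $324.48 - $229.40 + $16.65 = $111.73
HPR = $111.73 / $229.40 = 0.4871

0.4871


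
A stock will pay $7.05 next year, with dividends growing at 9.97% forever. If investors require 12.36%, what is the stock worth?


Formula: P = D1 / (r - g)
Spread: r - g = 0.1236 - 0.0997 = 0.0239
Substituting: P = $7.05 / 0.0239
P = $294.98

$294.98


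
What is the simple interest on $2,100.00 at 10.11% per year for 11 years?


Formula: I = P * r * t
Substituting: I = $2,100.00 * 0.1011 * 11
Step: I = $2,100.00 * 1.1121
I = $2,335.41

$2,335.41


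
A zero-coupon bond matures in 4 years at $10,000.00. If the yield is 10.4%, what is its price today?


Formula: Price = FV / (1 + r)^n
Substituting: Price = $10,000.00 / (1 + 0.104)^4
Discount factor: (1.104)^4 = 1.485512
Price = $10,000.00 / 1.485512 = $6,731.68

$6,731.68


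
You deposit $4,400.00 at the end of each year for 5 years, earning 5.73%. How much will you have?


Formula: FV = PMT * ((1+r)^n - 1) / r
Growth factor: (1 + 0.0573)^5 = 1.321269
Numerator: 1.321269 - 1 = 0.321269
FV = $4,400.00 * 0.321269 / 0.0573 = $24,669.85

$24,669.85


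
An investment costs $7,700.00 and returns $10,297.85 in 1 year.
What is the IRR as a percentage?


Formula: IRR = C1/C0 - 1
Substituting: IRR = $10,297.85 / $7,700.00 - 1
Ratio: 1.337383 - 1 = 0.337383
IRR = 33.7383%

33.7383%


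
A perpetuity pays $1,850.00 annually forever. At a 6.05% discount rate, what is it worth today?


Formula: PV = C / r
Substituting: PV = $1,850.00 / 0.0605
PV = $30,578.51

$30,578.51


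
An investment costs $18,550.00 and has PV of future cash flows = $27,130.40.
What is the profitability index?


Formula: PI = PV(cash flows) / initial investment
Substituting: PI = $27,130.40 / $18,550.00
PI = 1.4626

1.4626


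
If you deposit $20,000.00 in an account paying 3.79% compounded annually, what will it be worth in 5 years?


Formula: FV = P * (1 + r)^n
Substituting: FV = $20,000.00 * (1 + 0.0379)^5
Growth factor: (1.0379)^5 = 1.204419
FV = $20,000.00 * 1.204419 = $24,088.38

$24,088.38


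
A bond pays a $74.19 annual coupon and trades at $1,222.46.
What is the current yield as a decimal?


Formula: Current yield = annual coupon / price
Substituting: CY = $74.19 / $1,222.46
CY = 0.060689

0.060689


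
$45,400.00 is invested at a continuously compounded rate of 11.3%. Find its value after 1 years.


Formula: FV = P * e^(r*t)
Exponent: r*t = 0.113 * 1 = 0.113
e^(0.113) = 1.119632
FV = $45,400.00 * 1.119632 = $50,831.29

$50,831.29


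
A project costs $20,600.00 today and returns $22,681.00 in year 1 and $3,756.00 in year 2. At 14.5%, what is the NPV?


Formula: NPV = C0 + C1/(1+r) + C2/(1+r)^2
Discount C1: $22,681.00 / (1 + 0.145) = $19,808.73
Discount C2: $3,756.00 / (1 + 0.145)^2 = $2,864.93
NPV = -$20,600.00 + $19,808.73 + $2,864.93 = $2,073.67

$2,073.67


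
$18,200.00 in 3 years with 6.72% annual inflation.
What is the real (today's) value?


Formula: Real value = nominal / (1 + inflation)^years
Price level: (1 + 0.0672)^3 = 1.215451
Real value = $18,200.00 / 1.215451 = $14,973.87

$14,973.87


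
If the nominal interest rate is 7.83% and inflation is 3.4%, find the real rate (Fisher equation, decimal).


Formula: (1 + r_real) = (1 + r_nom) / (1 + inflation)
Substituting: (1 + r_real) = 1.0783 / 1.034
(1 + r_real) = 1.042843
r_real = 1.042843 - 1 = 0.042843

0.042843


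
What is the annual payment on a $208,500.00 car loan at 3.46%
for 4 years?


Formula: PMT = PV * r / (1 - (1+r)^(-n))
Denominator: 1 - (1 + 0.0346)^(-4) = 0.127209
Numerator: $208,500.00 * 0.0346 = 7214.1
PMT = 7214.1 / 0.127209 = $56,710.47

$56,710.47


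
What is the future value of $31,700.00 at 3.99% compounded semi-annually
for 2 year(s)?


Formula: FV = P * (1 + r/m)^(m*t)
Period rate: r/m = 0.0399 / 2 = 0.01995
Total periods: m*t = 2 * 2 = 4
Growth factor: (1 + 0.01995)^4 = 1.08222
FV = $31,700.00 * 1.08222 = $34,306.37

$34,306.37


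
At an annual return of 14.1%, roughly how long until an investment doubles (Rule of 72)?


Formula: Years ≈ 72 / r
Substituting: Years ≈ 72 / 14.1
Years ≈ 5.1

5.1 years


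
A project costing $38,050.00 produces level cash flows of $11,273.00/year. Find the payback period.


Formula: Payback = investment / annual cash flow
Substituting: Payback = $38,050.00 / $11,273.00
Payback = 3.3753 years

3.3753 years


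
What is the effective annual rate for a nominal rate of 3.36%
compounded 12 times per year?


Formula: EAR = (1 + r/m)^m - 1
Period rate: r/m = 0.0336 / 12 = 0.0028
Compounding: (1 + 0.0028)^12 = 1.034122
EAR = 1.034122 - 1 = 0.034122

0.034122


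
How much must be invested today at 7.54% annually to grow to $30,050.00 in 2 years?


Formula: PV = FV / (1 + r)^n
Substituting: PV = $30,050.00 / (1 + 0.0754)^2
Discount factor: (1.0754)^2 = 1.156485
PV = $30,050.00 / 1.156485 = $25,983.90

$25,983.90


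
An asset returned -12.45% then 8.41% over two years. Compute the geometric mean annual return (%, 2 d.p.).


Formula: Geometric mean = ((1+r1)*(1+r2))^(1/2) - 1
Product: (1 + -0.1245) * (1 + 0.0841) = 0.8755 * 1.0841 = 0.94913
Square root: 0.94913^0.5 = 0.974233
Geometric mean = 0.974233 - 1 = -0.025767
As percentage: -2.58%

-2.58%


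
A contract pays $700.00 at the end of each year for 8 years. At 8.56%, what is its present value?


Formula: PV = PMT * (1 - (1+r)^(-n)) / r
Discount factor: (1 + 0.0856)^(-8) = 0.518372
Bracket: 1 - 0.518372 = 0.481628
PV = $700.00 * 0.481628 / 0.0856 = $3,938.55

$3,938.55


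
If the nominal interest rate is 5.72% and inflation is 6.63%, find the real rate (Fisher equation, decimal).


Formula: (1 + r_real) = (1 + r_nom) / (1 + inflation)
Substituting: (1 + r_real) = 1.0572 / 1.0663
(1 + r_real) = 0.991466
r_real = 0.991466 - 1 = -0.008534

-0.008534


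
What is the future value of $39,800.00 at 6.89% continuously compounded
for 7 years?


Formula: FV = P * e^(r*t)
Exponent: r*t = 0.0689 * 7 = 0.4823
e^(0.4823) = 1.619796
FV = $39,800.00 * 1.619796 = $64,467.87

$64,467.87


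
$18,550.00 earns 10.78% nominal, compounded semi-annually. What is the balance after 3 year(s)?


Formula: FV = P * (1 + r/m)^(m*t)
Period rate: r/m = 0.1078 / 2 = 0.0539
Total periods: m*t = 2 * 3 = 6
Growth factor: (1 + 0.0539)^6 = 1.370239
FV = $18,550.00 * 1.370239 = $25,417.94

$25,417.94


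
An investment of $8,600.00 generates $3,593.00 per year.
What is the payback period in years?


Formula: Payback = investment / annual cash flow
Substituting: Payback = $8,600.00 / $3,593.00
Payback = 2.3935 years

2.3935 years


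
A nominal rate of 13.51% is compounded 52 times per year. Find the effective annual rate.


Formula: EAR = (1 + r/m)^m - 1
Period rate: r/m = 0.1351 / 52 = 0.002598
Compounding: (1 + 0.002598)^52 = 1.144451
EAR = 1.144451 - 1 = 0.144451

0.144451


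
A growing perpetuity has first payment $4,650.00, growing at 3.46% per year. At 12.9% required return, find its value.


Formula: PV = C / (r - g)
Spread: r - g = 0.129 - 0.0346 = 0.0944
Substituting: PV = $4,650.00 / 0.0944
PV = $49,258.47

$49,258.47


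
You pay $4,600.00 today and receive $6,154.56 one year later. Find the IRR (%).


Formula: IRR = C1/C0 - 1
Substituting: IRR = $6,154.56 / $4,600.00 - 1
Ratio: 1.337948 - 1 = 0.337948
IRR = 33.7948%

33.7948%


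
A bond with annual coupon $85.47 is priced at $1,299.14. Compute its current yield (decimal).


Formula: Current yield = annual coupon / price
Substituting: CY = $85.47 / $1,299.14
CY = 0.06579

0.06579


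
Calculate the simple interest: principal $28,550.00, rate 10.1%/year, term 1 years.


Formula: I = P * r * t
Substituting: I = $28,550.00 * 0.101 * 1
Step: I = $28,550.00 * 0.101
I = $2,883.55

$2,883.55


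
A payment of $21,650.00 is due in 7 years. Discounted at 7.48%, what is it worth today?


Formula: PV = FV / (1 + r)^n
Substituting: PV = $21,650.00 / (1 + 0.0748)^7
Discount factor: (1.0748)^7 = 1.65689
PV = $21,650.00 / 1.65689 = $13,066.65

$13,066.65


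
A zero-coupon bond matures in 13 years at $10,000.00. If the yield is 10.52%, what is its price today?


Formula: Price = FV / (1 + r)^n
Substituting: Price = $10,000.00 / (1 + 0.1052)^13
Discount factor: (1.1052)^13 = 3.670552
Price = $10,000.00 / 3.670552 = $2,724.39

$2,724.39


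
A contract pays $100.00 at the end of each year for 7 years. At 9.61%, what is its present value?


Formula: PV = PMT * (1 - (1+r)^(-n)) / r
Discount factor: (1 + 0.0961)^(-7) = 0.526076
Bracket: 1 - 0.526076 = 0.473924
PV = $100.00 * 0.473924 / 0.0961 = $493.16

$493.16


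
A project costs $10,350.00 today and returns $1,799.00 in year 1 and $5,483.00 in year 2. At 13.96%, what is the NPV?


Formula: NPV = C0 + C1/(1+r) + C2/(1+r)^2
Discount C1: $1,799.00 / (1 + 0.1396) = $1,578.62
Discount C2: $5,483.00 / (1 + 0.1396)^2 = $4,221.95
NPV = -$10,350.00 + $1,578.62 + $4,221.95 = -$4,549.42

-$4,549.42


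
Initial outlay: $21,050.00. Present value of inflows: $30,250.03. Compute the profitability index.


Formula: PI = PV(cash flows) / initial investment
Substituting: PI = $30,250.03 / $21,050.00
PI = 1.4371

1.4371


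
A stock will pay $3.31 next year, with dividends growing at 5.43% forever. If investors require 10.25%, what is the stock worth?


Formula: P = D1 / (r - g)
Spread: r - g = 0.1025 - 0.0543 = 0.0482
Substituting: P = $3.31 / 0.0482
P = $68.67

$68.67


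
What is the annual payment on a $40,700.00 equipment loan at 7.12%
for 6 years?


Formula: PMT = PV * r / (1 - (1+r)^(-n))
Denominator: 1 - (1 + 0.0712)^(-6) = 0.338124
Numerator: $40,700.00 * 0.0712 = 2897.84
PMT = 2897.84 / 0.338124 = $8,570.35

$8,570.35


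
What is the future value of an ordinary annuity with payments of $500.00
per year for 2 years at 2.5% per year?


Formula: FV = PMT * ((1+r)^n - 1) / r
Growth factor: (1 + 0.025)^2 = 1.050625
Numerator: 1.050625 - 1 = 0.050625
FV = $500.00 * 0.050625 / 0.025 = $1,012.50

$1,012.50


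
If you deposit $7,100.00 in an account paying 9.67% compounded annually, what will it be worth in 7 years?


Formula: FV = P * (1 + r)^n
Substituting: FV = $7,100.00 * (1 + 0.0967)^7
Growth factor: (1.0967)^7 = 1.908161
FV = $7,100.00 * 1.908161 = $13,547.94

$13,547.94


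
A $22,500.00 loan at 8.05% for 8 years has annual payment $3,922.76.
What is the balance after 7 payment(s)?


Formula: Balance = PV*(1+r)^k - PMT*((1+r)^k - 1)/r
Growth: (1 + 0.0805)^7 = 1.719386
Accumulated factor: ((1+r)^k - 1)/r = 8.936473
Balance = $22,500.00 * 1.719386 - $3,922.76 * 8.936473
Balance = $3,630.55

$3,630.55


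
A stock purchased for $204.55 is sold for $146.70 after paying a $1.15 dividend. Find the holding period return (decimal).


Formula: HPR = (P1 - P0 + D) / P0
Gain: $146.70 - $204.55 + $1.15 = -$56.70
HPR = -$56.70 / $204.55 = -0.2772

-0.2772


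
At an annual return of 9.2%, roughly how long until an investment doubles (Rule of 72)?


Formula: Years ≈ 72 / r
Substituting: Years ≈ 72 / 9.2
Years ≈ 7.8

7.8 years


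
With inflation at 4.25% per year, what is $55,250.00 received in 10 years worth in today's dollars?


Formula: Real value = nominal / (1 + inflation)^years
Price level: (1 + 0.0425)^10 = 1.516214
Real value = $55,250.00 / 1.516214 = $36,439.44

$36,439.44


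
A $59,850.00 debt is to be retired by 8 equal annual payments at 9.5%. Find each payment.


Formula: PMT = PV * r / (1 - (1+r)^(-n))
Denominator: 1 - (1 + 0.095)^(-8) = 0.516176
Numerator: $59,850.00 * 0.095 = 5685.75
PMT = 5685.75 / 0.516176 = $11,015.13

$11,015.13


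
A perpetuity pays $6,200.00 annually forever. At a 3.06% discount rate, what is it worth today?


Formula: PV = C / r
Substituting: PV = $6,200.00 / 0.0306
PV = $202,614.38

$202,614.38


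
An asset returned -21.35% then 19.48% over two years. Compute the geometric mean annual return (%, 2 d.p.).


Formula: Geometric mean = ((1+r1)*(1+r2))^(1/2) - 1
Product: (1 + -0.2135) * (1 + 0.1948) = 0.7865 * 1.1948 = 0.93971
Square root: 0.93971^0.5 = 0.969387
Geometric mean = 0.969387 - 1 = -0.030613
As percentage: -3.06%

-3.06%


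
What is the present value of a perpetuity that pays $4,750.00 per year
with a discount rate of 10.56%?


Formula: PV = C / r
Substituting: PV = $4,750.00 / 0.1056
PV = $44,981.06

$44,981.06


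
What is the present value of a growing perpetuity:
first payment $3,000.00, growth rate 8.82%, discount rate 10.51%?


Formula: PV = C / (r - g)
Spread: r - g = 0.1051 - 0.0882 = 0.0169
Substituting: PV = $3,000.00 / 0.0169
PV = $177,514.79

$177,514.79


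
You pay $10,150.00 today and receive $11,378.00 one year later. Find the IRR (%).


Formula: IRR = C1/C0 - 1
Substituting: IRR = $11,378.00 / $10,150.00 - 1
Ratio: 1.120985 - 1 = 0.120985
IRR = 12.0985%

12.0985%


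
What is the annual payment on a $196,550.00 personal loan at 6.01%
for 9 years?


Formula: PMT = PV * r / (1 - (1+r)^(-n))
Denominator: 1 - (1 + 0.0601)^(-9) = 0.408604
Numerator: $196,550.00 * 0.0601 = 11812.655
PMT = 11812.655 / 0.408604 = $28,909.80

$28,909.80


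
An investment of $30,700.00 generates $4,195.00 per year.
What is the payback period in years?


Formula: Payback = investment / annual cash flow
Substituting: Payback = $30,700.00 / $4,195.00
Payback = 7.3182 years

7.3182 years


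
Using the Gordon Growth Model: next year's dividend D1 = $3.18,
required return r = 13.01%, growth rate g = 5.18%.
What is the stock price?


Formula: P = D1 / (r - g)
Spread: r - g = 0.1301 - 0.0518 = 0.0783
Substituting: P = $3.18 / 0.0783
P = $40.61

$40.61


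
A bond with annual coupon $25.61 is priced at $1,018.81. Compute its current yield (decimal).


Formula: Current yield = annual coupon / price
Substituting: CY = $25.61 / $1,018.81
CY = 0.025137

0.025137


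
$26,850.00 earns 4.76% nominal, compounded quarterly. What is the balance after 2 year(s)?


Formula: FV = P * (1 + r/m)^(m*t)
Period rate: r/m = 0.0476 / 4 = 0.0119
Total periods: m*t = 4 * 2 = 8
Growth factor: (1 + 0.0119)^8 = 1.099261
FV = $26,850.00 * 1.099261 = $29,515.15

$29,515.15


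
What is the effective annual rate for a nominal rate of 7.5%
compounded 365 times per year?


Formula: EAR = (1 + r/m)^m - 1
Period rate: r/m = 0.075 / 365 = 0.000205
Compounding: (1 + 0.000205)^365 = 1.077876
EAR = 1.077876 - 1 = 0.077876

0.077876


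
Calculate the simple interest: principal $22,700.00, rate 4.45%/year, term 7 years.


Formula: I = P * r * t
Substituting: I = $22,700.00 * 0.0445 * 7
Step: I = $22,700.00 * 0.3115
I = $7,071.05

$7,071.05


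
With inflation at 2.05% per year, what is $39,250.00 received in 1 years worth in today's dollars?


Formula: Real value = nominal / (1 + inflation)^years
Price level: (1 + 0.0205)^1 = 1.0205
Real value = $39,250.00 / 1.0205 = $38,461.54

$38,461.54


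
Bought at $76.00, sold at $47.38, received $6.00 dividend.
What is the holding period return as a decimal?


Formula: HPR = (P1 - P0 + D) / P0
Gain: $47.38 - $76.00 + $6.00 = -$22.62
HPR = -$22.62 / $76.00 = -0.2976

-0.2976


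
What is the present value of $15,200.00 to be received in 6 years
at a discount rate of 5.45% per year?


Formula: PV = FV / (1 + r)^n
Substituting: PV = $15,200.00 / (1 + 0.0545)^6
Discount factor: (1.0545)^6 = 1.374927
PV = $15,200.00 / 1.374927 = $11,055.14

$11,055.14


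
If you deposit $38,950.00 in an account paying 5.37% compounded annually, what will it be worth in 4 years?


Formula: FV = P * (1 + r)^n
Substituting: FV = $38,950.00 * (1 + 0.0537)^4
Growth factor: (1.0537)^4 = 1.23273
FV = $38,950.00 * 1.23273 = $48,014.83

$48,014.83


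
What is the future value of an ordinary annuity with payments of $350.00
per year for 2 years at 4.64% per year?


Formula: FV = PMT * ((1+r)^n - 1) / r
Growth factor: (1 + 0.0464)^2 = 1.094953
Numerator: 1.094953 - 1 = 0.094953
FV = $350.00 * 0.094953 / 0.0464 = $716.24

$716.24


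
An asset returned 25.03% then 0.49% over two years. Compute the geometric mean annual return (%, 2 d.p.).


Formula: Geometric mean = ((1+r1)*(1+r2))^(1/2) - 1
Product: (1 + 0.2503) * (1 + 0.0049) = 1.2503 * 1.0049 = 1.256426
Square root: 1.256426^0.5 = 1.120904
Geometric mean = 1.120904 - 1 = 0.120904
As percentage: 12.09%

12.09%


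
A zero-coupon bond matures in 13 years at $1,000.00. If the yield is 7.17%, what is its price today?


Formula: Price = FV / (1 + r)^n
Substituting: Price = $1,000.00 / (1 + 0.0717)^13
Discount factor: (1.0717)^13 = 2.460096
Price = $1,000.00 / 2.460096 = $406.49

$406.49


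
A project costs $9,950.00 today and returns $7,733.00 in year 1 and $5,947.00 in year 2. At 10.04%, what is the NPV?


Formula: NPV = C0 + C1/(1+r) + C2/(1+r)^2
Discount C1: $7,733.00 / (1 + 0.1004) = $7,027.44
Discount C2: $5,947.00 / (1 + 0.1004)^2 = $4,911.30
NPV = -$9,950.00 + $7,027.44 + $4,911.30 = $1,988.75

$1,988.75


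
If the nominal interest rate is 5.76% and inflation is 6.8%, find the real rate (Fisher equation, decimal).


Formula: (1 + r_real) = (1 + r_nom) / (1 + inflation)
Substituting: (1 + r_real) = 1.0576 / 1.068
(1 + r_real) = 0.990262
r_real = 0.990262 - 1 = -0.009738

-0.009738


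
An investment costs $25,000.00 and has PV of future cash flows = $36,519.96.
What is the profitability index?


Formula: PI = PV(cash flows) / initial investment
Substituting: PI = $36,519.96 / $25,000.00
PI = 1.4608

1.4608


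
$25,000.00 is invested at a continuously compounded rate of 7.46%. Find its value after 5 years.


Formula: FV = P * e^(r*t)
Exponent: r*t = 0.0746 * 5 = 0.373
e^(0.373) = 1.452084
FV = $25,000.00 * 1.452084 = $36,302.11

$36,302.11


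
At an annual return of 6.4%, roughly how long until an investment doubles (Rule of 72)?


Formula: Years ≈ 72 / r
Substituting: Years ≈ 72 / 6.4
Years ≈ 11.2

11.2 years


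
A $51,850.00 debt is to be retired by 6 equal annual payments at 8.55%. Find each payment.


Formula: PMT = PV * r / (1 - (1+r)^(-n))
Denominator: 1 - (1 + 0.0855)^(-6) = 0.388747
Numerator: $51,850.00 * 0.0855 = 4433.175
PMT = 4433.175 / 0.388747 = $11,403.75

$11,403.75


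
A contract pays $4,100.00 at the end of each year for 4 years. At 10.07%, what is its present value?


Formula: PV = PMT * (1 - (1+r)^(-n)) / r
Discount factor: (1 + 0.1007)^(-4) = 0.681278
Bracket: 1 - 0.681278 = 0.318722
PV = $4,100.00 * 0.318722 / 0.1007 = $12,976.78

$12,976.78


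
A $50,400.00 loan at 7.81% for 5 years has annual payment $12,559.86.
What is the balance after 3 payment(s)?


Formula: Balance = PV*(1+r)^k - PMT*((1+r)^k - 1)/r
Growth: (1 + 0.0781)^3 = 1.253075
Accumulated factor: ((1+r)^k - 1)/r = 3.2404
Balance = $50,400.00 * 1.253075 - $12,559.86 * 3.2404
Balance = $22,456.03

$22,456.03


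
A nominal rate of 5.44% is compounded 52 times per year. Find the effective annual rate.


Formula: EAR = (1 + r/m)^m - 1
Period rate: r/m = 0.0544 / 52 = 0.001046
Compounding: (1 + 0.001046)^52 = 1.055877
EAR = 1.055877 - 1 = 0.055877

0.055877


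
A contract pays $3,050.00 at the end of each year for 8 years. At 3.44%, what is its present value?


Formula: PV = PMT * (1 - (1+r)^(-n)) / r
Discount factor: (1 + 0.0344)^(-8) = 0.762943
Bracket: 1 - 0.762943 = 0.237057
PV = $3,050.00 * 0.237057 / 0.0344 = $21,018.16

$21,018.16


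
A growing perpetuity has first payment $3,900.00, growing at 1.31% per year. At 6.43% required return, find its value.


Formula: PV = C / (r - g)
Spread: r - g = 0.0643 - 0.0131 = 0.0512
Substituting: PV = $3,900.00 / 0.0512
PV = $76,171.88

$76,171.88


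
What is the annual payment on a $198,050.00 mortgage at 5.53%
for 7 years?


Formula: PMT = PV * r / (1 - (1+r)^(-n))
Denominator: 1 - (1 + 0.0553)^(-7) = 0.31393
Numerator: $198,050.00 * 0.0553 = 10952.165
PMT = 10952.165 / 0.31393 = $34,887.28

$34,887.28


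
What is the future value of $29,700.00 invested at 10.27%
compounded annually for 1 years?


Formula: FV = P * (1 + r)^n
Substituting: FV = $29,700.00 * (1 + 0.1027)^1
Growth factor: (1.1027)^1 = 1.1027
FV = $29,700.00 * 1.1027 = $32,750.19

$32,750.19


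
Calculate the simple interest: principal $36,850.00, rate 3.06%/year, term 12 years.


Formula: I = P * r * t
Substituting: I = $36,850.00 * 0.0306 * 12
Step: I = $36,850.00 * 0.3672
I = $13,531.32

$13,531.32


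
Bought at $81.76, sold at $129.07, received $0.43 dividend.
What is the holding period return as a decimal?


Formula: HPR = (P1 - P0 + D) / P0
Gain: $129.07 - $81.76 + $0.43 = $47.74
HPR = $47.74 / $81.76 = 0.5839

0.5839


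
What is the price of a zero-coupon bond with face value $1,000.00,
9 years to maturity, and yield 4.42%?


Formula: Price = FV / (1 + r)^n
Substituting: Price = $1,000.00 / (1 + 0.0442)^9
Discount factor: (1.0442)^9 = 1.475887
Price = $1,000.00 / 1.475887 = $677.56

$677.56


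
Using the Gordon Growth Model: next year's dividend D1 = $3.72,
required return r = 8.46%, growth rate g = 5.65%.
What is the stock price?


Formula: P = D1 / (r - g)
Spread: r - g = 0.0846 - 0.0565 = 0.0281
Substituting: P = $3.72 / 0.0281
P = $132.38

$132.38


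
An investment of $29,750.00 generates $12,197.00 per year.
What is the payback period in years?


Formula: Payback = investment / annual cash flow
Substituting: Payback = $29,750.00 / $12,197.00
Payback = 2.4391 years

2.4391 years


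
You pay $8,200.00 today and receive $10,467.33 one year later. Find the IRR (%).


Formula: IRR = C1/C0 - 1
Substituting: IRR = $10,467.33 / $8,200.00 - 1
Ratio: 1.276504 - 1 = 0.276504
IRR = 27.6504%

27.6504%


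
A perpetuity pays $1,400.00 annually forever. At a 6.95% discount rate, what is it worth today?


Formula: PV = C / r
Substituting: PV = $1,400.00 / 0.0695
PV = $20,143.88

$20,143.88


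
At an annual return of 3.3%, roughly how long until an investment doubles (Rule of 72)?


Formula: Years ≈ 72 / r
Substituting: Years ≈ 72 / 3.3
Years ≈ 21.8

21.8 years


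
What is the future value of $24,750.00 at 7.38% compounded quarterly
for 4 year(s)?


Formula: FV = P * (1 + r/m)^(m*t)
Period rate: r/m = 0.0738 / 4 = 0.01845
Total periods: m*t = 4 * 4 = 16
Growth factor: (1 + 0.01845)^16 = 1.339786
FV = $24,750.00 * 1.339786 = $33,159.70

$33,159.70


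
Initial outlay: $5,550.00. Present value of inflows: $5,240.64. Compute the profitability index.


Formula: PI = PV(cash flows) / initial investment
Substituting: PI = $5,240.64 / $5,550.00
PI = 0.9443

0.9443


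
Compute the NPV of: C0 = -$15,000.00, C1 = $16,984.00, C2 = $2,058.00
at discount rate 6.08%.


Formula: NPV = C0 + C1/(1+r) + C2/(1+r)^2
Discount C1: $16,984.00 / (1 + 0.0608) = $16,010.56
Discount C2: $2,058.00 / (1 + 0.0608)^2 = $1,828.85
NPV = -$15,000.00 + $16,010.56 + $1,828.85 = $2,839.41

$2,839.41


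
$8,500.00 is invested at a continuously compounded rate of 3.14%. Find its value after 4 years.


Formula: FV = P * e^(r*t)
Exponent: r*t = 0.0314 * 4 = 0.1256
e^(0.1256) = 1.133829
FV = $8,500.00 * 1.133829 = $9,637.54

$9,637.54


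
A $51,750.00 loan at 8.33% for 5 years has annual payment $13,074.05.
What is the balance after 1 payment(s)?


Formula: Balance = PV*(1+r)^k - PMT*((1+r)^k - 1)/r
Growth: (1 + 0.0833)^1 = 1.0833
Accumulated factor: ((1+r)^k - 1)/r = 1.0
Balance = $51,750.00 * 1.0833 - $13,074.05 * 1.0
Balance = $42,986.73

$42,986.73


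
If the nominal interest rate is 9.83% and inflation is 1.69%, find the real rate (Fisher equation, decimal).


Formula: (1 + r_real) = (1 + r_nom) / (1 + inflation)
Substituting: (1 + r_real) = 1.0983 / 1.0169
(1 + r_real) = 1.080047
r_real = 1.080047 - 1 = 0.080047

0.080047


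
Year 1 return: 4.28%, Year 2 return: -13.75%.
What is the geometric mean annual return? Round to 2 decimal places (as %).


Formula: Geometric mean = ((1+r1)*(1+r2))^(1/2) - 1
Product: (1 + 0.0428) * (1 + -0.1375) = 1.0428 * 0.8625 = 0.899415
Square root: 0.899415^0.5 = 0.948375
Geometric mean = 0.948375 - 1 = -0.051625
As percentage: -5.16%

-5.16%


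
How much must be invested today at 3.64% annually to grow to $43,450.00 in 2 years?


Formula: PV = FV / (1 + r)^n
Substituting: PV = $43,450.00 / (1 + 0.0364)^2
Discount factor: (1.0364)^2 = 1.074125
PV = $43,450.00 / 1.074125 = $40,451.53

$40,451.53


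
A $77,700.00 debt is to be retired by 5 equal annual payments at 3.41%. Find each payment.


Formula: PMT = PV * r / (1 - (1+r)^(-n))
Denominator: 1 - (1 + 0.0341)^(-5) = 0.154357
Numerator: $77,700.00 * 0.0341 = 2649.57
PMT = 2649.57 / 0.154357 = $17,165.26

$17,165.26


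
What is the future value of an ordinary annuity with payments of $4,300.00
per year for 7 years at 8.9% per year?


Formula: FV = PMT * ((1+r)^n - 1) / r
Growth factor: (1 + 0.089)^7 = 1.816332
Numerator: 1.816332 - 1 = 0.816332
FV = $4,300.00 * 0.816332 / 0.089 = $39,440.74

$39,440.74


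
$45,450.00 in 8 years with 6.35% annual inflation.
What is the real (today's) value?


Formula: Real value = nominal / (1 + inflation)^years
Price level: (1 + 0.0635)^8 = 1.63644
Real value = $45,450.00 / 1.63644 = $27,773.71

$27,773.71


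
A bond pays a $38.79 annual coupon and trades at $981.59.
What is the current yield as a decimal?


Formula: Current yield = annual coupon / price
Substituting: CY = $38.79 / $981.59
CY = 0.039518

0.039518


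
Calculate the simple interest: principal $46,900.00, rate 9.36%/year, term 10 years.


Formula: I = P * r * t
Substituting: I = $46,900.00 * 0.0936 * 10
Step: I = $46,900.00 * 0.936
I = $43,898.40

$43,898.40


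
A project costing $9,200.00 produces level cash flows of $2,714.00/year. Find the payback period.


Formula: Payback = investment / annual cash flow
Substituting: Payback = $9,200.00 / $2,714.00
Payback = 3.3898 years

3.3898 years


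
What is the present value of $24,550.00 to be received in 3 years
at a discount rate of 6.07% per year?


Formula: PV = FV / (1 + r)^n
Substituting: PV = $24,550.00 / (1 + 0.0607)^3
Discount factor: (1.0607)^3 = 1.193377
PV = $24,550.00 / 1.193377 = $20,571.87

$20,571.87


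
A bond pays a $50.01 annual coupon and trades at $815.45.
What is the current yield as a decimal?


Formula: Current yield = annual coupon / price
Substituting: CY = $50.01 / $815.45
CY = 0.061328

0.061328


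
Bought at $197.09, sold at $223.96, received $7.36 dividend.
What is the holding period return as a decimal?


Formula: HPR = (P1 - P0 + D) / P0
Gain: $223.96 - $197.09 + $7.36 = $34.23
HPR = $34.23 / $197.09 = 0.1737

0.1737


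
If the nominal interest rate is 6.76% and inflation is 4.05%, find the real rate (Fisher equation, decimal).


Formula: (1 + r_real) = (1 + r_nom) / (1 + inflation)
Substituting: (1 + r_real) = 1.0676 / 1.0405
(1 + r_real) = 1.026045
r_real = 1.026045 - 1 = 0.026045

0.026045


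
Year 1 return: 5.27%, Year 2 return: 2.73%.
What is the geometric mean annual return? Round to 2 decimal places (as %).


Formula: Geometric mean = ((1+r1)*(1+r2))^(1/2) - 1
Product: (1 + 0.0527) * (1 + 0.0273) = 1.0527 * 1.0273 = 1.081439
Square root: 1.081439^0.5 = 1.039922
Geometric mean = 1.039922 - 1 = 0.039922
As percentage: 3.99%

3.99%


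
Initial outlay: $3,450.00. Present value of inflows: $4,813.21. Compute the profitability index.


Formula: PI = PV(cash flows) / initial investment
Substituting: PI = $4,813.21 / $3,450.00
PI = 1.3951

1.3951


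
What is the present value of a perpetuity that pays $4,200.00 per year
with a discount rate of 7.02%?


Formula: PV = C / r
Substituting: PV = $4,200.00 / 0.0702
PV = $59,829.06

$59,829.06


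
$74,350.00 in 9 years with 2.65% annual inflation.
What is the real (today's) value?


Formula: Real value = nominal / (1 + inflation)^years
Price level: (1 + 0.0265)^9 = 1.265408
Real value = $74,350.00 / 1.265408 = $58,755.75

$58,755.75


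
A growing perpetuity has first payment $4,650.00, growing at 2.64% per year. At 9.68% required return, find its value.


Formula: PV = C / (r - g)
Spread: r - g = 0.0968 - 0.0264 = 0.0704
Substituting: PV = $4,650.00 / 0.0704
PV = $66,051.14

$66,051.14


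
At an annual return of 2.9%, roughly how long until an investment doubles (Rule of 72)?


Formula: Years ≈ 72 / r
Substituting: Years ≈ 72 / 2.9
Years ≈ 24.8

24.8 years


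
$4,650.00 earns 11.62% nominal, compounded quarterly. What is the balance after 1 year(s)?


Formula: FV = P * (1 + r/m)^(m*t)
Period rate: r/m = 0.1162 / 4 = 0.02905
Total periods: m*t = 4 * 1 = 4
Growth factor: (1 + 0.02905)^4 = 1.121362
FV = $4,650.00 * 1.121362 = $5,214.33

$5,214.33


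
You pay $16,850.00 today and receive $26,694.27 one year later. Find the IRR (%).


Formula: IRR = C1/C0 - 1
Substituting: IRR = $26,694.27 / $16,850.00 - 1
Ratio: 1.58423 - 1 = 0.58423
IRR = 58.423%

58.423%


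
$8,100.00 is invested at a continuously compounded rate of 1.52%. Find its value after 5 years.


Formula: FV = P * e^(r*t)
Exponent: r*t = 0.0152 * 5 = 0.076
e^(0.076) = 1.078963
FV = $8,100.00 * 1.078963 = $8,739.60

$8,739.60


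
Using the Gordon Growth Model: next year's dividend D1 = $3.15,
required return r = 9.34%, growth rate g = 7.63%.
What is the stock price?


Formula: P = D1 / (r - g)
Spread: r - g = 0.0934 - 0.0763 = 0.0171
Substituting: P = $3.15 / 0.0171
P = $184.21

$184.21


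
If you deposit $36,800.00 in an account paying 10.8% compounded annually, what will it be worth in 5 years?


Formula: FV = P * (1 + r)^n
Substituting: FV = $36,800.00 * (1 + 0.108)^5
Growth factor: (1.108)^5 = 1.669932
FV = $36,800.00 * 1.669932 = $61,453.50

$61,453.50


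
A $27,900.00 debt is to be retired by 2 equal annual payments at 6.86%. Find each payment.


Formula: PMT = PV * r / (1 - (1+r)^(-n))
Denominator: 1 - (1 + 0.0686)^(-2) = 0.124271
Numerator: $27,900.00 * 0.0686 = 1913.94
PMT = 1913.94 / 0.124271 = $15,401.32

$15,401.32


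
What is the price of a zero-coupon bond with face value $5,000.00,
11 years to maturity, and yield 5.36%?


Formula: Price = FV / (1 + r)^n
Substituting: Price = $5,000.00 / (1 + 0.0536)^11
Discount factor: (1.0536)^11 = 1.775961
Price = $5,000.00 / 1.775961 = $2,815.38

$2,815.38


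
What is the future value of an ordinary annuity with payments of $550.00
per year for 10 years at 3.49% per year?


Formula: FV = PMT * ((1+r)^n - 1) / r
Growth factor: (1 + 0.0349)^10 = 1.409236
Numerator: 1.409236 - 1 = 0.409236
FV = $550.00 * 0.409236 / 0.0349 = $6,449.29

$6,449.29


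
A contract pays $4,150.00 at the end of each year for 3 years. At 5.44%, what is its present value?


Formula: PV = PMT * (1 - (1+r)^(-n)) / r
Discount factor: (1 + 0.0544)^(-3) = 0.853068
Bracket: 1 - 0.853068 = 0.146932
PV = $4,150.00 * 0.146932 / 0.0544 = $11,208.94

$11,208.94


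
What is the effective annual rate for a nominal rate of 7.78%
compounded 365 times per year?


Formula: EAR = (1 + r/m)^m - 1
Period rate: r/m = 0.0778 / 365 = 0.000213
Compounding: (1 + 0.000213)^365 = 1.080897
EAR = 1.080897 - 1 = 0.080897

0.080897


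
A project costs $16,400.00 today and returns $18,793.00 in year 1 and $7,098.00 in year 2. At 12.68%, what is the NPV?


Formula: NPV = C0 + C1/(1+r) + C2/(1+r)^2
Discount C1: $18,793.00 / (1 + 0.1268) = $16,678.20
Discount C2: $7,098.00 / (1 + 0.1268)^2 = $5,590.39
NPV = -$16,400.00 + $16,678.20 + $5,590.39 = $5,868.60

$5,868.60


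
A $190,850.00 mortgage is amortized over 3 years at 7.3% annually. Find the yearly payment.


Formula: PMT = PV * r / (1 - (1+r)^(-n))
Denominator: 1 - (1 + 0.073)^(-3) = 0.19053
Numerator: $190,850.00 * 0.073 = 13932.05
PMT = 13932.05 / 0.19053 = $73,122.66

$73,122.66


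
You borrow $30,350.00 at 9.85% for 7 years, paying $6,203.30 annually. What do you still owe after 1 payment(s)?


Formula: Balance = PV*(1+r)^k - PMT*((1+r)^k - 1)/r
Growth: (1 + 0.0985)^1 = 1.0985
Accumulated factor: ((1+r)^k - 1)/r = 1.0
Balance = $30,350.00 * 1.0985 - $6,203.30 * 1.0
Balance = $27,136.18

$27,136.18


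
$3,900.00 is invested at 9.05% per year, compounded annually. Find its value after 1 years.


Formula: FV = P * (1 + r)^n
Substituting: FV = $3,900.00 * (1 + 0.0905)^1
Growth factor: (1.0905)^1 = 1.0905
FV = $3,900.00 * 1.0905 = $4,252.95

$4,252.95
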